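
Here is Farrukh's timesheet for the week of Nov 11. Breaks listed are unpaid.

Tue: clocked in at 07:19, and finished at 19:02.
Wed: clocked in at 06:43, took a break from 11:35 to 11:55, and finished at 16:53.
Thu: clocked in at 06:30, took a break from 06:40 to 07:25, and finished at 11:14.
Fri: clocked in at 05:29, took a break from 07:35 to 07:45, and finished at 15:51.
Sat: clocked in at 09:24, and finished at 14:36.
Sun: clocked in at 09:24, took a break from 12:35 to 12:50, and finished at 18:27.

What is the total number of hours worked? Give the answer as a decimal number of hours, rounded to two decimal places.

Tue: 07:19–19:02 = 11 h 43 min
Wed: 06:43–16:53 = 10 h 10 min; less 20 min break → 9 h 50 min
Thu: 06:30–11:14 = 4 h 44 min; less 45 min break → 3 h 59 min
Fri: 05:29–15:51 = 10 h 22 min; less 10 min break → 10 h 12 min
Sat: 09:24–14:36 = 5 h 12 min
Sun: 09:24–18:27 = 9 h 3 min; less 15 min break → 8 h 48 min
Total: 11 h 43 min + 9 h 50 min + 3 h 59 min + 10 h 12 min + 5 h 12 min + 8 h 48 min = 49 h 44 min.

49.73 hours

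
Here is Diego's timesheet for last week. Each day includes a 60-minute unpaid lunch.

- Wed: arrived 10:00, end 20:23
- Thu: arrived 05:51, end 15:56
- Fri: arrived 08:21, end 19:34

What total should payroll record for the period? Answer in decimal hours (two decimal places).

Wed: 10:00–20:23 = 10 h 23 min; less 60 min break → 9 h 23 min
Thu: 05:51–15:56 = 10 h 5 min; less 60 min break → 9 h 5 min
Fri: 08:21–19:34 = 11 h 13 min; less 60 min break → 10 h 13 min
Total: 9 h 23 min + 9 h 5 min + 10 h 13 min = 28 h 41 min.

28.68 hours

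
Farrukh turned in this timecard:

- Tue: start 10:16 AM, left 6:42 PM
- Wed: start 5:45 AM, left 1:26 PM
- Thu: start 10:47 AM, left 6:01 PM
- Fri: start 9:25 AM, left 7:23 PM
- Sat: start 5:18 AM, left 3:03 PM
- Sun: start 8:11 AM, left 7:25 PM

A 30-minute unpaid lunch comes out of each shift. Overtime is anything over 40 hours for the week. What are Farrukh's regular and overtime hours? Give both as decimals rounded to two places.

Tue: 10:16 AM–6:42 PM = 8 h 26 min; less 30 min break → 7 h 56 min
Wed: 5:45 AM–1:26 PM = 7 h 41 min; less 30 min break → 7 h 11 min
Thu: 10:47 AM–6:01 PM = 7 h 14 min; less 30 min break → 6 h 44 min
Fri: 9:25 AM–7:23 PM = 9 h 58 min; less 30 min break → 9 h 28 min
Sat: 5:18 AM–3:03 PM = 9 h 45 min; less 30 min break → 9 h 15 min
Sun: 8:11 AM–7:25 PM = 11 h 14 min; less 30 min break → 10 h 44 min
Total worked: 51 h 18 min = 51.30 h.
Threshold 40 h → overtime 11 h 18 min, regular 40 h 0 min.

Regular 40.00 hours, overtime 11.30 hours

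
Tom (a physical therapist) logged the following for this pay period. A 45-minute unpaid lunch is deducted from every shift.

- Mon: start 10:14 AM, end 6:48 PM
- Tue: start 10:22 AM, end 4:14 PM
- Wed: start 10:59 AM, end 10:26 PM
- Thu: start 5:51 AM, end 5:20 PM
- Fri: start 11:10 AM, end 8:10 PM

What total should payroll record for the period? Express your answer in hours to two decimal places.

Mon: 10:14 AM–6:48 PM = 8 h 34 min; less 45 min break → 7 h 49 min
Tue: 10:22 AM–4:14 PM = 5 h 52 min; less 45 min break → 5 h 7 min
Wed: 10:59 AM–10:26 PM = 11 h 27 min; less 45 min break → 10 h 42 min
Thu: 5:51 AM–5:20 PM = 11 h 29 min; less 45 min break → 10 h 44 min
Fri: 11:10 AM–8:10 PM = 9 h 0 min; less 45 min break → 8 h 15 min
Total: 7 h 49 min + 5 h 7 min + 10 h 42 min + 10 h 44 min + 8 h 15 min = 42 h 37 min.

42.62 hours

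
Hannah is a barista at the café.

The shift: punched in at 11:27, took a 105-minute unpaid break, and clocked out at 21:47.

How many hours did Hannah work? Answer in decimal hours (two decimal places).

8.58 hours

The shift: 11:27–21:47 = 10 h 20 min; less 105 min break → 8 h 35 min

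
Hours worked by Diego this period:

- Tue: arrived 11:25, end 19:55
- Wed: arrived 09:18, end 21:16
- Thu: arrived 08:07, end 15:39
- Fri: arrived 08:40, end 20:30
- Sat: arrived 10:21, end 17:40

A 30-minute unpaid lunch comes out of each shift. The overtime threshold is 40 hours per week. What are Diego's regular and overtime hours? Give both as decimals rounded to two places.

Regular 40.00 hours, overtime 4.65 hours

Tue: 11:25–19:55 = 8 h 30 min; less 30 min break → 8 h 0 min
Wed: 09:18–21:16 = 11 h 58 min; less 30 min break → 11 h 28 min
Thu: 08:07–15:39 = 7 h 32 min; less 30 min break → 7 h 2 min
Fri: 08:40–20:30 = 11 h 50 min; less 30 min break → 11 h 20 min
Sat: 10:21–17:40 = 7 h 19 min; less 30 min break → 6 h 49 min
Total worked: 44 h 39 min = 44.65 h.
Threshold 40 h → overtime 4 h 39 min, regular 40 h 0 min.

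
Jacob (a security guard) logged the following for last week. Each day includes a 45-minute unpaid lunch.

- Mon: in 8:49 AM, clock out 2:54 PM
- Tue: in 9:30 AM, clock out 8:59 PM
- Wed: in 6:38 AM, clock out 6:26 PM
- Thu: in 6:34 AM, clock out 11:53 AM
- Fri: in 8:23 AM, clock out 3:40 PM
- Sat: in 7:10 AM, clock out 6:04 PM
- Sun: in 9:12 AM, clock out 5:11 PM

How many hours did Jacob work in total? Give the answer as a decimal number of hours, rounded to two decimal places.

55.60 hours

Mon: 8:49 AM–2:54 PM = 6 h 5 min; less 45 min break → 5 h 20 min
Tue: 9:30 AM–8:59 PM = 11 h 29 min; less 45 min break → 10 h 44 min
Wed: 6:38 AM–6:26 PM = 11 h 48 min; less 45 min break → 11 h 3 min
Thu: 6:34 AM–11:53 AM = 5 h 19 min; less 45 min break → 4 h 34 min
Fri: 8:23 AM–3:40 PM = 7 h 17 min; less 45 min break → 6 h 32 min
Sat: 7:10 AM–6:04 PM = 10 h 54 min; less 45 min break → 10 h 9 min
Sun: 9:12 AM–5:11 PM = 7 h 59 min; less 45 min break → 7 h 14 min
Total: 5 h 20 min + 10 h 44 min + 11 h 3 min + 4 h 34 min + 6 h 32 min + 10 h 9 min + 7 h 14 min = 55 h 36 min.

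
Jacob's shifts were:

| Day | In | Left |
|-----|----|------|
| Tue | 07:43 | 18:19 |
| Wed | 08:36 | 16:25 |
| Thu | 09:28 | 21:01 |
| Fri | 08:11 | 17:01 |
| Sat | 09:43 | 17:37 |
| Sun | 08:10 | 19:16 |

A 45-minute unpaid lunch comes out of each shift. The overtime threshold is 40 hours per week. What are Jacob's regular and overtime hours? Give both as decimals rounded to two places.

Regular 40.00 hours, overtime 13.30 hours

Tue: 07:43–18:19 = 10 h 36 min; less 45 min break → 9 h 51 min
Wed: 08:36–16:25 = 7 h 49 min; less 45 min break → 7 h 4 min
Thu: 09:28–21:01 = 11 h 33 min; less 45 min break → 10 h 48 min
Fri: 08:11–17:01 = 8 h 50 min; less 45 min break → 8 h 5 min
Sat: 09:43–17:37 = 7 h 54 min; less 45 min break → 7 h 9 min
Sun: 08:10–19:16 = 11 h 6 min; less 45 min break → 10 h 21 min
Total worked: 53 h 18 min = 53.30 h.
Threshold 40 h → overtime 13 h 18 min, regular 40 h 0 min.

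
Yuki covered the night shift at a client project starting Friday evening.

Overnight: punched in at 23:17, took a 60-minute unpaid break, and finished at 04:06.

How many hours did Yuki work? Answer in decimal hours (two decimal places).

Overnight: 23:17 → midnight = 0 h 43 min; midnight → 04:06 = 4 h 6 min; span 4 h 49 min; less 60 min break → 3 h 49 min

3.82 hours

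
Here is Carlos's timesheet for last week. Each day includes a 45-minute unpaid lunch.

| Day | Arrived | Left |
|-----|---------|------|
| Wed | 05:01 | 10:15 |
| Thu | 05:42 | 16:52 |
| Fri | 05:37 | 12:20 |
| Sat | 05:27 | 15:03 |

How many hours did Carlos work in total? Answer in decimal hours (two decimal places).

Wed: 05:01–10:15 = 5 h 14 min; less 45 min break → 4 h 29 min
Thu: 05:42–16:52 = 11 h 10 min; less 45 min break → 10 h 25 min
Fri: 05:37–12:20 = 6 h 43 min; less 45 min break → 5 h 58 min
Sat: 05:27–15:03 = 9 h 36 min; less 45 min break → 8 h 51 min
Total: 4 h 29 min + 10 h 25 min + 5 h 58 min + 8 h 51 min = 29 h 43 min.

29.72 hours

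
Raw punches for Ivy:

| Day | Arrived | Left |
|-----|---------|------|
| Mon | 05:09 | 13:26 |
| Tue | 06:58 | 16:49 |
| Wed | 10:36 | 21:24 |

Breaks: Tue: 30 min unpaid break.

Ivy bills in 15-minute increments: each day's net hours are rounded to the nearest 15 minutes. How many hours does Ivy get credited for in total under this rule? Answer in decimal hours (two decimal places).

28.25 hours

Mon: 05:09–13:26 = 8 h 17 min → rounds to 8 h 15 min
Tue: 06:58–16:49 = 9 h 51 min − 30 min = 9 h 21 min → rounds to 9 h 15 min
Wed: 10:36–21:24 = 10 h 48 min → rounds to 10 h 45 min
Total credited: 28 h 15 min.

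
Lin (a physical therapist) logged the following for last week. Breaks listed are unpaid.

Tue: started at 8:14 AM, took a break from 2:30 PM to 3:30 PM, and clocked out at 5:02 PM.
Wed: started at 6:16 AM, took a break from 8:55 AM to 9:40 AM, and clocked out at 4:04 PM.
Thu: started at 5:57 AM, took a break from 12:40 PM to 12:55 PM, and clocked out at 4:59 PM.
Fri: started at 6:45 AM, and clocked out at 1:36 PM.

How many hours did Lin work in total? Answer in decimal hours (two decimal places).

Tue: 8:14 AM–5:02 PM = 8 h 48 min; less 60 min break → 7 h 48 min
Wed: 6:16 AM–4:04 PM = 9 h 48 min; less 45 min break → 9 h 3 min
Thu: 5:57 AM–4:59 PM = 11 h 2 min; less 15 min break → 10 h 47 min
Fri: 6:45 AM–1:36 PM = 6 h 51 min
Total: 7 h 48 min + 9 h 3 min + 10 h 47 min + 6 h 51 min = 34 h 29 min.

34.48 hours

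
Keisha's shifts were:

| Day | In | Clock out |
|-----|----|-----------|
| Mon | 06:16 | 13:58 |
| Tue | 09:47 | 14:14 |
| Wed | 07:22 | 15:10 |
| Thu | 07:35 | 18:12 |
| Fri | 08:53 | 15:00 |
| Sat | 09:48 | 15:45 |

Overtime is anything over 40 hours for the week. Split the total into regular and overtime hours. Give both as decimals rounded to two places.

Regular 40.00 hours, overtime 2.63 hours

Mon: 06:16–13:58 = 7 h 42 min
Tue: 09:47–14:14 = 4 h 27 min
Wed: 07:22–15:10 = 7 h 48 min
Thu: 07:35–18:12 = 10 h 37 min
Fri: 08:53–15:00 = 6 h 7 min
Sat: 09:48–15:45 = 5 h 57 min
Total worked: 42 h 38 min = 42.63 h.
Threshold 40 h → overtime 2 h 38 min, regular 40 h 0 min.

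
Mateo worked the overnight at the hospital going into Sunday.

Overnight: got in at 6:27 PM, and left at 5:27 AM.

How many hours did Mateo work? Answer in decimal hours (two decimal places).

Overnight: 6:27 PM → midnight = 5 h 33 min; midnight → 5:27 AM = 5 h 27 min; span 11 h 0 min

11.00 hours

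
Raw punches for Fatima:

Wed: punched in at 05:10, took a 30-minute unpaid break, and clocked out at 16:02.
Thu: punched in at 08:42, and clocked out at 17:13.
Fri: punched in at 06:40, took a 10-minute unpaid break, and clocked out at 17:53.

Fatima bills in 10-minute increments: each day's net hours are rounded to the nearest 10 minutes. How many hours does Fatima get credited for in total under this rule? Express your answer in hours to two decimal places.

Wed: 05:10–16:02 = 10 h 52 min − 30 min = 10 h 22 min → rounds to 10 h 20 min
Thu: 08:42–17:13 = 8 h 31 min → rounds to 8 h 30 min
Fri: 06:40–17:53 = 11 h 13 min − 10 min = 11 h 3 min → rounds to 11 h 0 min
Total credited: 29 h 50 min.

29.83 hours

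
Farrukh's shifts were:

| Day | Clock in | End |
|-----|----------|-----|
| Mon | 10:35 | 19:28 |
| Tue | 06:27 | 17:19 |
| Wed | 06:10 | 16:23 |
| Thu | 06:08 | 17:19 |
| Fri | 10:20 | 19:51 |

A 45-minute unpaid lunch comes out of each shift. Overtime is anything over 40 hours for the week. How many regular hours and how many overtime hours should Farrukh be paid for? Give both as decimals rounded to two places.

Mon: 10:35–19:28 = 8 h 53 min; less 45 min break → 8 h 8 min
Tue: 06:27–17:19 = 10 h 52 min; less 45 min break → 10 h 7 min
Wed: 06:10–16:23 = 10 h 13 min; less 45 min break → 9 h 28 min
Thu: 06:08–17:19 = 11 h 11 min; less 45 min break → 10 h 26 min
Fri: 10:20–19:51 = 9 h 31 min; less 45 min break → 8 h 46 min
Total worked: 46 h 55 min = 46.92 h.
Threshold 40 h → overtime 6 h 55 min, regular 40 h 0 min.

Regular 40.00 hours, overtime 6.92 hours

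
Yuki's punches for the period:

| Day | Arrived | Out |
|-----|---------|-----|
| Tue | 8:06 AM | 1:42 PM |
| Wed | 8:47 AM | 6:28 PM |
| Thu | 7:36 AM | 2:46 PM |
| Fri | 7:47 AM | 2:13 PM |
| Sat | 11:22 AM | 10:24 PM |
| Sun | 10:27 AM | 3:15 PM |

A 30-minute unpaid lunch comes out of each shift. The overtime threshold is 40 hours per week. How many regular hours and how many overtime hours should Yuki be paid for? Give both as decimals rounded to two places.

Tue: 8:06 AM–1:42 PM = 5 h 36 min; less 30 min break → 5 h 6 min
Wed: 8:47 AM–6:28 PM = 9 h 41 min; less 30 min break → 9 h 11 min
Thu: 7:36 AM–2:46 PM = 7 h 10 min; less 30 min break → 6 h 40 min
Fri: 7:47 AM–2:13 PM = 6 h 26 min; less 30 min break → 5 h 56 min
Sat: 11:22 AM–10:24 PM = 11 h 2 min; less 30 min break → 10 h 32 min
Sun: 10:27 AM–3:15 PM = 4 h 48 min; less 30 min break → 4 h 18 min
Total worked: 41 h 43 min = 41.72 h.
Threshold 40 h → overtime 1 h 43 min, regular 40 h 0 min.

Regular 40.00 hours, overtime 1.72 hours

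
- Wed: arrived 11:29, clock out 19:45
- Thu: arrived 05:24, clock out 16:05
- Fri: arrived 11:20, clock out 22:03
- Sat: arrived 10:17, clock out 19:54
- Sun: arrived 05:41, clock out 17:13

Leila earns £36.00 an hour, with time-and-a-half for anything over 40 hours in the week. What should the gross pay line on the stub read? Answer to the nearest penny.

Wed: 11:29–19:45 = 8 h 16 min
Thu: 05:24–16:05 = 10 h 41 min
Fri: 11:20–22:03 = 10 h 43 min
Sat: 10:17–19:54 = 9 h 37 min
Sun: 05:41–17:13 = 11 h 32 min
Total worked: 50 h 49 min = 3049 min.
Regular 40 h 0 min = 2400 min at £36.00/h; overtime 10 h 49 min = 649 min at £54.00/h.
Pay = (2400 × £36.00 + 649 × £54.00) ÷ 60 = £2024.10.

£2024.10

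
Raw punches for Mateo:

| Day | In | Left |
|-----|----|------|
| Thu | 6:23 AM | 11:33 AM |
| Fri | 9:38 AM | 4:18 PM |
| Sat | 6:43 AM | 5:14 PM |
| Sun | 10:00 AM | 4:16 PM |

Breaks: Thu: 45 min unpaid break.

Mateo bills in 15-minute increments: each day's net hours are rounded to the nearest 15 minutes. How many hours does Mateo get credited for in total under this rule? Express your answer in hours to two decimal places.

28.00 hours

Thu: 6:23 AM–11:33 AM = 5 h 10 min − 45 min = 4 h 25 min → rounds to 4 h 30 min
Fri: 9:38 AM–4:18 PM = 6 h 40 min → rounds to 6 h 45 min
Sat: 6:43 AM–5:14 PM = 10 h 31 min → rounds to 10 h 30 min
Sun: 10:00 AM–4:16 PM = 6 h 16 min → rounds to 6 h 15 min
Total credited: 28 h 0 min.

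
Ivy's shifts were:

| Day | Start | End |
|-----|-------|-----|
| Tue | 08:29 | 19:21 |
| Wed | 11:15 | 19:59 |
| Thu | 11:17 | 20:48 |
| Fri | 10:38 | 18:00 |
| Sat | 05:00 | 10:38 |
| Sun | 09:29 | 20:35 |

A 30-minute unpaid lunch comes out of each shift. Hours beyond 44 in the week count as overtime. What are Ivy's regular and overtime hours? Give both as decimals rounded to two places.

Regular 44.00 hours, overtime 6.22 hours

Tue: 08:29–19:21 = 10 h 52 min; less 30 min break → 10 h 22 min
Wed: 11:15–19:59 = 8 h 44 min; less 30 min break → 8 h 14 min
Thu: 11:17–20:48 = 9 h 31 min; less 30 min break → 9 h 1 min
Fri: 10:38–18:00 = 7 h 22 min; less 30 min break → 6 h 52 min
Sat: 05:00–10:38 = 5 h 38 min; less 30 min break → 5 h 8 min
Sun: 09:29–20:35 = 11 h 6 min; less 30 min break → 10 h 36 min
Total worked: 50 h 13 min = 50.22 h.
Threshold 44 h → overtime 6 h 13 min, regular 44 h 0 min.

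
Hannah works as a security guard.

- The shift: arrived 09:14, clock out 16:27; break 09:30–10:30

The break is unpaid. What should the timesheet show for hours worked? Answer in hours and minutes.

The shift: 09:14–16:27 = 7 h 13 min; less 60 min break → 6 h 13 min

6 h 13 min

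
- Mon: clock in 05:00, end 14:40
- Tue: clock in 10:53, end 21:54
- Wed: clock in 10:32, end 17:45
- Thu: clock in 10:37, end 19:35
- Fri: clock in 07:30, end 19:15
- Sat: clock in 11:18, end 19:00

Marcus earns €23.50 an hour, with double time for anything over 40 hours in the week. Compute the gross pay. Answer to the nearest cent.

€1706.88

Mon: 05:00–14:40 = 9 h 40 min
Tue: 10:53–21:54 = 11 h 1 min
Wed: 10:32–17:45 = 7 h 13 min
Thu: 10:37–19:35 = 8 h 58 min
Fri: 07:30–19:15 = 11 h 45 min
Sat: 11:18–19:00 = 7 h 42 min
Total worked: 56 h 19 min = 3379 min.
Regular 40 h 0 min = 2400 min at €23.50/h; overtime 16 h 19 min = 979 min at €47.00/h.
Pay = (2400 × €23.50 + 979 × €47.00) ÷ 60 = €1706.88.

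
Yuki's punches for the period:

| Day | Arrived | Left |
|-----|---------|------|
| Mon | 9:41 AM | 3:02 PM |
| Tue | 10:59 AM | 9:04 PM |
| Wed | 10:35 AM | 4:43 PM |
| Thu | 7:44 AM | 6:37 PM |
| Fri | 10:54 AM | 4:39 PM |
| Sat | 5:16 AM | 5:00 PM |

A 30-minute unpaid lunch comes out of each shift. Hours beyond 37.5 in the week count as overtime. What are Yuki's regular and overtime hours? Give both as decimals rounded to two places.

Mon: 9:41 AM–3:02 PM = 5 h 21 min; less 30 min break → 4 h 51 min
Tue: 10:59 AM–9:04 PM = 10 h 5 min; less 30 min break → 9 h 35 min
Wed: 10:35 AM–4:43 PM = 6 h 8 min; less 30 min break → 5 h 38 min
Thu: 7:44 AM–6:37 PM = 10 h 53 min; less 30 min break → 10 h 23 min
Fri: 10:54 AM–4:39 PM = 5 h 45 min; less 30 min break → 5 h 15 min
Sat: 5:16 AM–5:00 PM = 11 h 44 min; less 30 min break → 11 h 14 min
Total worked: 46 h 56 min = 46.93 h.
Threshold 37.5 h → overtime 9 h 26 min, regular 37 h 30 min.

Regular 37.50 hours, overtime 9.43 hours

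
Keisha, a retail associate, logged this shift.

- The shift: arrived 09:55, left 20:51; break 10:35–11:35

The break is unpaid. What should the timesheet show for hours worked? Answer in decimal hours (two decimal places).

The shift: 09:55–20:51 = 10 h 56 min; less 60 min break → 9 h 56 min

9.93 hours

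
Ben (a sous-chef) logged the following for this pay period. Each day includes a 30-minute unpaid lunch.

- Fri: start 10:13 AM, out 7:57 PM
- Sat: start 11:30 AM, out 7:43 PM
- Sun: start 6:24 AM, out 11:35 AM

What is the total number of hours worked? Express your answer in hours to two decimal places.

Fri: 10:13 AM–7:57 PM = 9 h 44 min; less 30 min break → 9 h 14 min
Sat: 11:30 AM–7:43 PM = 8 h 13 min; less 30 min break → 7 h 43 min
Sun: 6:24 AM–11:35 AM = 5 h 11 min; less 30 min break → 4 h 41 min
Total: 9 h 14 min + 7 h 43 min + 4 h 41 min = 21 h 38 min.

21.63 hours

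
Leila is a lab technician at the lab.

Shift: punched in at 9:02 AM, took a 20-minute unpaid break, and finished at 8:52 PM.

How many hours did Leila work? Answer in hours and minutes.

Shift: 9:02 AM–8:52 PM = 11 h 50 min; less 20 min break → 11 h 30 min

11 h 30 min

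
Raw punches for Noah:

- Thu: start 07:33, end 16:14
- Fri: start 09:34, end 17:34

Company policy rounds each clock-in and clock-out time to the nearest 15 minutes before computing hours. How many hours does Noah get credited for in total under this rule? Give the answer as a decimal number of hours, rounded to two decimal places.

16.75 hours

Thu: in 07:33→07:30, out 16:14→16:15; 8 h 45 min
Fri: in 09:34→09:30, out 17:34→17:30; 8 h 0 min
Total credited: 16 h 45 min.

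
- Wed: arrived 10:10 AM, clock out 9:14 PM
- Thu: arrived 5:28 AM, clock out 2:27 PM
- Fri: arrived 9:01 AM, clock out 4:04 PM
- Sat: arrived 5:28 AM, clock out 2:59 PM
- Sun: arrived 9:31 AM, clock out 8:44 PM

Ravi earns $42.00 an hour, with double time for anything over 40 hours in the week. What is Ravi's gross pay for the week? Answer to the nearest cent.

$2338.00

Wed: 10:10 AM–9:14 PM = 11 h 4 min
Thu: 5:28 AM–2:27 PM = 8 h 59 min
Fri: 9:01 AM–4:04 PM = 7 h 3 min
Sat: 5:28 AM–2:59 PM = 9 h 31 min
Sun: 9:31 AM–8:44 PM = 11 h 13 min
Total worked: 47 h 50 min = 2870 min.
Regular 40 h 0 min = 2400 min at $42.00/h; overtime 7 h 50 min = 470 min at $84.00/h.
Pay = (2400 × $42.00 + 470 × $84.00) ÷ 60 = $2338.00.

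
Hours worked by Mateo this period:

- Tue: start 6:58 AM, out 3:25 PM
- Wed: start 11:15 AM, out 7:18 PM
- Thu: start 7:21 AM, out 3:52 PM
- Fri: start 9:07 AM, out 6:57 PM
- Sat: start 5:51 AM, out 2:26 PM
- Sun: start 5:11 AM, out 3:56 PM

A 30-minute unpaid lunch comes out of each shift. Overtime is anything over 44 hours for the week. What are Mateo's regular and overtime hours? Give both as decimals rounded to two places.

Tue: 6:58 AM–3:25 PM = 8 h 27 min; less 30 min break → 7 h 57 min
Wed: 11:15 AM–7:18 PM = 8 h 3 min; less 30 min break → 7 h 33 min
Thu: 7:21 AM–3:52 PM = 8 h 31 min; less 30 min break → 8 h 1 min
Fri: 9:07 AM–6:57 PM = 9 h 50 min; less 30 min break → 9 h 20 min
Sat: 5:51 AM–2:26 PM = 8 h 35 min; less 30 min break → 8 h 5 min
Sun: 5:11 AM–3:56 PM = 10 h 45 min; less 30 min break → 10 h 15 min
Total worked: 51 h 11 min = 51.18 h.
Threshold 44 h → overtime 7 h 11 min, regular 44 h 0 min.

Regular 44.00 hours, overtime 7.18 hours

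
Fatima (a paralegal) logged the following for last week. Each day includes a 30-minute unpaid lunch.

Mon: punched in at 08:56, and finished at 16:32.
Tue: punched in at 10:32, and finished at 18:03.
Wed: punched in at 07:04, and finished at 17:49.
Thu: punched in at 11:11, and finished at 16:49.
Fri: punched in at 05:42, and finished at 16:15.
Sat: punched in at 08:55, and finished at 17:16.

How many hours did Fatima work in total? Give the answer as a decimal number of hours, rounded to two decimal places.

47.40 hours

Mon: 08:56–16:32 = 7 h 36 min; less 30 min break → 7 h 6 min
Tue: 10:32–18:03 = 7 h 31 min; less 30 min break → 7 h 1 min
Wed: 07:04–17:49 = 10 h 45 min; less 30 min break → 10 h 15 min
Thu: 11:11–16:49 = 5 h 38 min; less 30 min break → 5 h 8 min
Fri: 05:42–16:15 = 10 h 33 min; less 30 min break → 10 h 3 min
Sat: 08:55–17:16 = 8 h 21 min; less 30 min break → 7 h 51 min
Total: 7 h 6 min + 7 h 1 min + 10 h 15 min + 5 h 8 min + 10 h 3 min + 7 h 51 min = 47 h 24 min.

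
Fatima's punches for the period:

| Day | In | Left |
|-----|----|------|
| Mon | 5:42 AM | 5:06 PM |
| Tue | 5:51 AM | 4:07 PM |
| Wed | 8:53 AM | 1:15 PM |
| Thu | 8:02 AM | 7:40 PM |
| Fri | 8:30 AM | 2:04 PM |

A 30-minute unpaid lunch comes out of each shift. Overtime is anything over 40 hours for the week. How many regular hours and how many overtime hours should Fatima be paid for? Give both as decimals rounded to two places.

Regular 40.00 hours, overtime 0.73 hours

Mon: 5:42 AM–5:06 PM = 11 h 24 min; less 30 min break → 10 h 54 min
Tue: 5:51 AM–4:07 PM = 10 h 16 min; less 30 min break → 9 h 46 min
Wed: 8:53 AM–1:15 PM = 4 h 22 min; less 30 min break → 3 h 52 min
Thu: 8:02 AM–7:40 PM = 11 h 38 min; less 30 min break → 11 h 8 min
Fri: 8:30 AM–2:04 PM = 5 h 34 min; less 30 min break → 5 h 4 min
Total worked: 40 h 44 min = 40.73 h.
Threshold 40 h → overtime 0 h 44 min, regular 40 h 0 min.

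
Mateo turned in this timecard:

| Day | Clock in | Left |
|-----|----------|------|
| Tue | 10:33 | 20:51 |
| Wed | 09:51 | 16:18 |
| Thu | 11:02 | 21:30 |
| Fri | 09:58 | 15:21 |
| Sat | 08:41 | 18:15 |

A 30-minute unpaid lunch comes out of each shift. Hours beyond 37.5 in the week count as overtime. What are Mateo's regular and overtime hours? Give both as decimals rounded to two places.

Tue: 10:33–20:51 = 10 h 18 min; less 30 min break → 9 h 48 min
Wed: 09:51–16:18 = 6 h 27 min; less 30 min break → 5 h 57 min
Thu: 11:02–21:30 = 10 h 28 min; less 30 min break → 9 h 58 min
Fri: 09:58–15:21 = 5 h 23 min; less 30 min break → 4 h 53 min
Sat: 08:41–18:15 = 9 h 34 min; less 30 min break → 9 h 4 min
Total worked: 39 h 40 min = 39.67 h.
Threshold 37.5 h → overtime 2 h 10 min, regular 37 h 30 min.

Regular 37.50 hours, overtime 2.17 hours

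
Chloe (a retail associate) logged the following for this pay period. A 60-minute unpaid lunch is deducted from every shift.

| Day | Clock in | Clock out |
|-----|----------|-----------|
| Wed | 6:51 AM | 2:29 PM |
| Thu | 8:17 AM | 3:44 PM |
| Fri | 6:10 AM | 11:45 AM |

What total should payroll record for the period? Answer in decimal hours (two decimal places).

Wed: 6:51 AM–2:29 PM = 7 h 38 min; less 60 min break → 6 h 38 min
Thu: 8:17 AM–3:44 PM = 7 h 27 min; less 60 min break → 6 h 27 min
Fri: 6:10 AM–11:45 AM = 5 h 35 min; less 60 min break → 4 h 35 min
Total: 6 h 38 min + 6 h 27 min + 4 h 35 min = 17 h 40 min.

17.67 hours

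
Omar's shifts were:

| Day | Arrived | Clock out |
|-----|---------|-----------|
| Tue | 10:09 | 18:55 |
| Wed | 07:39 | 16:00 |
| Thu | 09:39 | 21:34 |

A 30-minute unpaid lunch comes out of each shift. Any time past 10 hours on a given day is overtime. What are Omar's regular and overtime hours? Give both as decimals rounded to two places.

Tue: 10:09–18:55 = 8 h 46 min; less 30 min break → 8 h 16 min
Wed: 07:39–16:00 = 8 h 21 min; less 30 min break → 7 h 51 min
Thu: 09:39–21:34 = 11 h 55 min; less 30 min break → 11 h 25 min
Tue reg 8 h 16 min / OT 0 h 0 min; Wed reg 7 h 51 min / OT 0 h 0 min; Thu reg 10 h 0 min / OT 1 h 25 min.
Totals: regular 26 h 7 min, overtime 1 h 25 min.

Regular 26.12 hours, overtime 1.42 hours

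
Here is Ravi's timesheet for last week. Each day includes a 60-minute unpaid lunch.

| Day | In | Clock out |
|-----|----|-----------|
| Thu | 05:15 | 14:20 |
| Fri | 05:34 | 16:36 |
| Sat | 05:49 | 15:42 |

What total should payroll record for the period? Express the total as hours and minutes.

Thu: 05:15–14:20 = 9 h 5 min; less 60 min break → 8 h 5 min
Fri: 05:34–16:36 = 11 h 2 min; less 60 min break → 10 h 2 min
Sat: 05:49–15:42 = 9 h 53 min; less 60 min break → 8 h 53 min
Total: 8 h 5 min + 10 h 2 min + 8 h 53 min = 27 h 0 min.

27 h 0 min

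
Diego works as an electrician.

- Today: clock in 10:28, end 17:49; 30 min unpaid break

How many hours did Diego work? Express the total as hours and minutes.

6 h 51 min

Today: 10:28–17:49 = 7 h 21 min; less 30 min break → 6 h 51 min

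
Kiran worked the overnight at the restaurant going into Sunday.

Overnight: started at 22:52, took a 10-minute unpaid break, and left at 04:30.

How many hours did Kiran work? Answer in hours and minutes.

5 h 28 min

Overnight: 22:52 → midnight = 1 h 8 min; midnight → 04:30 = 4 h 30 min; span 5 h 38 min; less 10 min break → 5 h 28 min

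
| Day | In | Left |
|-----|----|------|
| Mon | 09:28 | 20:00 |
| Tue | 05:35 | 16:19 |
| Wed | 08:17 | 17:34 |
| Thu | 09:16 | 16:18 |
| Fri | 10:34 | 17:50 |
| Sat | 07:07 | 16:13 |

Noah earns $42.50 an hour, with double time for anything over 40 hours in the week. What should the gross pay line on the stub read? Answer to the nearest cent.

Mon: 09:28–20:00 = 10 h 32 min
Tue: 05:35–16:19 = 10 h 44 min
Wed: 08:17–17:34 = 9 h 17 min
Thu: 09:16–16:18 = 7 h 2 min
Fri: 10:34–17:50 = 7 h 16 min
Sat: 07:07–16:13 = 9 h 6 min
Total worked: 53 h 57 min = 3237 min.
Regular 40 h 0 min = 2400 min at $42.50/h; overtime 13 h 57 min = 837 min at $85.00/h.
Pay = (2400 × $42.50 + 837 × $85.00) ÷ 60 = $2885.75.

$2885.75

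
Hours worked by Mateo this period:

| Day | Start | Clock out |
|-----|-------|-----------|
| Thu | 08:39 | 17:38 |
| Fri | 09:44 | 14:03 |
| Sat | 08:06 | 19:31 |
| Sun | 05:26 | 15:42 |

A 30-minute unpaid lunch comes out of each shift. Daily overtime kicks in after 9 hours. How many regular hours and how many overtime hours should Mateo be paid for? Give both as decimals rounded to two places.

Thu: 08:39–17:38 = 8 h 59 min; less 30 min break → 8 h 29 min
Fri: 09:44–14:03 = 4 h 19 min; less 30 min break → 3 h 49 min
Sat: 08:06–19:31 = 11 h 25 min; less 30 min break → 10 h 55 min
Sun: 05:26–15:42 = 10 h 16 min; less 30 min break → 9 h 46 min
Thu reg 8 h 29 min / OT 0 h 0 min; Fri reg 3 h 49 min / OT 0 h 0 min; Sat reg 9 h 0 min / OT 1 h 55 min; Sun reg 9 h 0 min / OT 0 h 46 min.
Totals: regular 30 h 18 min, overtime 2 h 41 min.

Regular 30.30 hours, overtime 2.68 hours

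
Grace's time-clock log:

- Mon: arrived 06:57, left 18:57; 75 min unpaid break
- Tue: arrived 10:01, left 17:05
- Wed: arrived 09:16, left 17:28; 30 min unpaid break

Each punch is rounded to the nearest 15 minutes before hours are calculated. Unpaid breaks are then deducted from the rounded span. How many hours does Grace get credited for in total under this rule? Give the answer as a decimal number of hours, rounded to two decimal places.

Mon: in 06:57→07:00, out 18:57→19:00; 12 h 0 min − 75 min = 10 h 45 min
Tue: in 10:01→10:00, out 17:05→17:00; 7 h 0 min
Wed: in 09:16→09:15, out 17:28→17:30; 8 h 15 min − 30 min = 7 h 45 min
Total credited: 25 h 30 min.

25.50 hours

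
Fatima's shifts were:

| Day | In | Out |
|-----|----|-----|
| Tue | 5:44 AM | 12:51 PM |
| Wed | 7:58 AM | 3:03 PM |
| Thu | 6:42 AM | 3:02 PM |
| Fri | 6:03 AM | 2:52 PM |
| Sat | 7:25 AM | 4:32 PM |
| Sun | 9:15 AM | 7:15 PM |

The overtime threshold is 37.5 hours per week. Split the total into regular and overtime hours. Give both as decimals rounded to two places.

Regular 37.50 hours, overtime 12.97 hours

Tue: 5:44 AM–12:51 PM = 7 h 7 min
Wed: 7:58 AM–3:03 PM = 7 h 5 min
Thu: 6:42 AM–3:02 PM = 8 h 20 min
Fri: 6:03 AM–2:52 PM = 8 h 49 min
Sat: 7:25 AM–4:32 PM = 9 h 7 min
Sun: 9:15 AM–7:15 PM = 10 h 0 min
Total worked: 50 h 28 min = 50.47 h.
Threshold 37.5 h → overtime 12 h 58 min, regular 37 h 30 min.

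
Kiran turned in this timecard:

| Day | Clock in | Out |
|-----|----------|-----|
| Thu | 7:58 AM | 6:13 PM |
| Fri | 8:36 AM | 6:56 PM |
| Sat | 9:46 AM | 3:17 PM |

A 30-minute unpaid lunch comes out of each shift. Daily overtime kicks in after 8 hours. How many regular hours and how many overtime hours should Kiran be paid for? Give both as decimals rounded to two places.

Thu: 7:58 AM–6:13 PM = 10 h 15 min; less 30 min break → 9 h 45 min
Fri: 8:36 AM–6:56 PM = 10 h 20 min; less 30 min break → 9 h 50 min
Sat: 9:46 AM–3:17 PM = 5 h 31 min; less 30 min break → 5 h 1 min
Thu reg 8 h 0 min / OT 1 h 45 min; Fri reg 8 h 0 min / OT 1 h 50 min; Sat reg 5 h 1 min / OT 0 h 0 min.
Totals: regular 21 h 1 min, overtime 3 h 35 min.

Regular 21.02 hours, overtime 3.58 hours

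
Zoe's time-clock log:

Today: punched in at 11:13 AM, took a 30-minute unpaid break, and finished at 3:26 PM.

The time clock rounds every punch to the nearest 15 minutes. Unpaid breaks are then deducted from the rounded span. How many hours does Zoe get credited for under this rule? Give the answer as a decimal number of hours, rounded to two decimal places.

3.75 hours

Today: in 11:13 AM→11:15 AM, out 3:26 PM→3:30 PM; 4 h 15 min − 30 min = 3 h 45 min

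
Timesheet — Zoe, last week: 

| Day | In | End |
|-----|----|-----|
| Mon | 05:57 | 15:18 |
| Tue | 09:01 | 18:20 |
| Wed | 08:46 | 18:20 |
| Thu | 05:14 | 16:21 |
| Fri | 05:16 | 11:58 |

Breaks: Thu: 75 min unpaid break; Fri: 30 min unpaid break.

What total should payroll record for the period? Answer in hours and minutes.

44 h 18 min

Mon: 05:57–15:18 = 9 h 21 min
Tue: 09:01–18:20 = 9 h 19 min
Wed: 08:46–18:20 = 9 h 34 min
Thu: 05:14–16:21 = 11 h 7 min; less 75 min break → 9 h 52 min
Fri: 05:16–11:58 = 6 h 42 min; less 30 min break → 6 h 12 min
Total: 9 h 21 min + 9 h 19 min + 9 h 34 min + 9 h 52 min + 6 h 12 min = 44 h 18 min.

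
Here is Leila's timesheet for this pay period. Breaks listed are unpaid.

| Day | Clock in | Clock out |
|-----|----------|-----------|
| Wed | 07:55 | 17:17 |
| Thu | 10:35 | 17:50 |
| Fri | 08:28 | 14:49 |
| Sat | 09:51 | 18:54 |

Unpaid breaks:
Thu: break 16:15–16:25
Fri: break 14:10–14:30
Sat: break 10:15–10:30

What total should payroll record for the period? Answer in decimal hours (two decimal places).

31.27 hours

Wed: 07:55–17:17 = 9 h 22 min
Thu: 10:35–17:50 = 7 h 15 min; less 10 min break → 7 h 5 min
Fri: 08:28–14:49 = 6 h 21 min; less 20 min break → 6 h 1 min
Sat: 09:51–18:54 = 9 h 3 min; less 15 min break → 8 h 48 min
Total: 9 h 22 min + 7 h 5 min + 6 h 1 min + 8 h 48 min = 31 h 16 min.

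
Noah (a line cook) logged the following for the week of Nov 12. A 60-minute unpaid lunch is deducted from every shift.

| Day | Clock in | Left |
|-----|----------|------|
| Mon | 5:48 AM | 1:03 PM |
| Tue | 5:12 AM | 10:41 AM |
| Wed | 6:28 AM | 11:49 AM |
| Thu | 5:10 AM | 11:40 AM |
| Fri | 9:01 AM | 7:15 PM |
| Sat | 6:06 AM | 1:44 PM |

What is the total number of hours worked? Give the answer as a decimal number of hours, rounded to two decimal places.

36.45 hours

Mon: 5:48 AM–1:03 PM = 7 h 15 min; less 60 min break → 6 h 15 min
Tue: 5:12 AM–10:41 AM = 5 h 29 min; less 60 min break → 4 h 29 min
Wed: 6:28 AM–11:49 AM = 5 h 21 min; less 60 min break → 4 h 21 min
Thu: 5:10 AM–11:40 AM = 6 h 30 min; less 60 min break → 5 h 30 min
Fri: 9:01 AM–7:15 PM = 10 h 14 min; less 60 min break → 9 h 14 min
Sat: 6:06 AM–1:44 PM = 7 h 38 min; less 60 min break → 6 h 38 min
Total: 6 h 15 min + 4 h 29 min + 4 h 21 min + 5 h 30 min + 9 h 14 min + 6 h 38 min = 36 h 27 min.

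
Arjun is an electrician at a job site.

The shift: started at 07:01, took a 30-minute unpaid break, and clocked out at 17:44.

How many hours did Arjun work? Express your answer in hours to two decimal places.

The shift: 07:01–17:44 = 10 h 43 min; less 30 min break → 10 h 13 min

10.22 hours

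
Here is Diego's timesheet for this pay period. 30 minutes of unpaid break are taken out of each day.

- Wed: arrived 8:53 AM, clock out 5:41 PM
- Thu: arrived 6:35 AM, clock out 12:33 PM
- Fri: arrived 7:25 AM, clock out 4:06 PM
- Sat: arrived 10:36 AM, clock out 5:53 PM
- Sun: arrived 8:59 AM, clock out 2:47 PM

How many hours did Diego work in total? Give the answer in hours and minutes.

Wed: 8:53 AM–5:41 PM = 8 h 48 min; less 30 min break → 8 h 18 min
Thu: 6:35 AM–12:33 PM = 5 h 58 min; less 30 min break → 5 h 28 min
Fri: 7:25 AM–4:06 PM = 8 h 41 min; less 30 min break → 8 h 11 min
Sat: 10:36 AM–5:53 PM = 7 h 17 min; less 30 min break → 6 h 47 min
Sun: 8:59 AM–2:47 PM = 5 h 48 min; less 30 min break → 5 h 18 min
Total: 8 h 18 min + 5 h 28 min + 8 h 11 min + 6 h 47 min + 5 h 18 min = 34 h 2 min.

34 h 2 min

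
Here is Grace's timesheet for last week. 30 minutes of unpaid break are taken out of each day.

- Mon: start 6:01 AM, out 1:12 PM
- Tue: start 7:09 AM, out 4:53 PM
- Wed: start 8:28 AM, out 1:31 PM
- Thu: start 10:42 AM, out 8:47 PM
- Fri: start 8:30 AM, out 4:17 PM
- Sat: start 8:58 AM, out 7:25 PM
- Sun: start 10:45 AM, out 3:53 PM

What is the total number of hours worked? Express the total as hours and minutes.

51 h 55 min

Mon: 6:01 AM–1:12 PM = 7 h 11 min; less 30 min break → 6 h 41 min
Tue: 7:09 AM–4:53 PM = 9 h 44 min; less 30 min break → 9 h 14 min
Wed: 8:28 AM–1:31 PM = 5 h 3 min; less 30 min break → 4 h 33 min
Thu: 10:42 AM–8:47 PM = 10 h 5 min; less 30 min break → 9 h 35 min
Fri: 8:30 AM–4:17 PM = 7 h 47 min; less 30 min break → 7 h 17 min
Sat: 8:58 AM–7:25 PM = 10 h 27 min; less 30 min break → 9 h 57 min
Sun: 10:45 AM–3:53 PM = 5 h 8 min; less 30 min break → 4 h 38 min
Total: 6 h 41 min + 9 h 14 min + 4 h 33 min + 9 h 35 min + 7 h 17 min + 9 h 57 min + 4 h 38 min = 51 h 55 min.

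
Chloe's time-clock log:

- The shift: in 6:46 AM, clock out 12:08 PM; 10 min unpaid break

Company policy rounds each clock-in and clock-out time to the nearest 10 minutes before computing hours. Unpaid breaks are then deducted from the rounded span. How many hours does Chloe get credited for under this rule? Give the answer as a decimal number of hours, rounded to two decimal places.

5.17 hours

The shift: in 6:46 AM→6:50 AM, out 12:08 PM→12:10 PM; 5 h 20 min − 10 min = 5 h 10 min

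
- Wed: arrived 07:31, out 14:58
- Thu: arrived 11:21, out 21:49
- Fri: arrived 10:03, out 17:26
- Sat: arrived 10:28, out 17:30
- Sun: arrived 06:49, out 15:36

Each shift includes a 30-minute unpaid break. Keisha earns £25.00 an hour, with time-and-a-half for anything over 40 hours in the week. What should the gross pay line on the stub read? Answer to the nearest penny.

£965.42

Wed: 07:31–14:58 = 7 h 27 min; less 30 min break → 6 h 57 min
Thu: 11:21–21:49 = 10 h 28 min; less 30 min break → 9 h 58 min
Fri: 10:03–17:26 = 7 h 23 min; less 30 min break → 6 h 53 min
Sat: 10:28–17:30 = 7 h 2 min; less 30 min break → 6 h 32 min
Sun: 06:49–15:36 = 8 h 47 min; less 30 min break → 8 h 17 min
Total worked: 38 h 37 min = 2317 min.
Regular 38 h 37 min = 2317 min at £25.00/h; overtime 0 h 0 min = 0 min at £37.50/h.
Pay = (2317 × £25.00 + 0 × £37.50) ÷ 60 = £965.42.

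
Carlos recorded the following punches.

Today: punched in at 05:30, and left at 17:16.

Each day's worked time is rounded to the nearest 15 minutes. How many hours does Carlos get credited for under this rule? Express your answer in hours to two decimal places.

11.75 hours

Today: 05:30–17:16 = 11 h 46 min → rounds to 11 h 45 min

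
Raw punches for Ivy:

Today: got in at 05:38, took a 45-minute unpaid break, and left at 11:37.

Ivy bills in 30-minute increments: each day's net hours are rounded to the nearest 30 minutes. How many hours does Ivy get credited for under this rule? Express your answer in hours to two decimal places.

5.00 hours

Today: 05:38–11:37 = 5 h 59 min − 45 min = 5 h 14 min → rounds to 5 h 0 min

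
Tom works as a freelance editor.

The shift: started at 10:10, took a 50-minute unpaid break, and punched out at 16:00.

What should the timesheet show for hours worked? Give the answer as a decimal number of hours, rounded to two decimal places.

The shift: 10:10–16:00 = 5 h 50 min; less 50 min break → 5 h 0 min

5.00 hours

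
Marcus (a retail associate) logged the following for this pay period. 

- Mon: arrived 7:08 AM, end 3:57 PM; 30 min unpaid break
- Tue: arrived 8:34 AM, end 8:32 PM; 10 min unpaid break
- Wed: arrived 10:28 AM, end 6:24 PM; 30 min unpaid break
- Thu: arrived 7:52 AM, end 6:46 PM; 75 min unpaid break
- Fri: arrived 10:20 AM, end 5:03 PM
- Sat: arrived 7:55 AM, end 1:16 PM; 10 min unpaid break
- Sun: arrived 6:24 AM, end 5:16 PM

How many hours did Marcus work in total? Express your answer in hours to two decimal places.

59.97 hours

Mon: 7:08 AM–3:57 PM = 8 h 49 min; less 30 min break → 8 h 19 min
Tue: 8:34 AM–8:32 PM = 11 h 58 min; less 10 min break → 11 h 48 min
Wed: 10:28 AM–6:24 PM = 7 h 56 min; less 30 min break → 7 h 26 min
Thu: 7:52 AM–6:46 PM = 10 h 54 min; less 75 min break → 9 h 39 min
Fri: 10:20 AM–5:03 PM = 6 h 43 min
Sat: 7:55 AM–1:16 PM = 5 h 21 min; less 10 min break → 5 h 11 min
Sun: 6:24 AM–5:16 PM = 10 h 52 min
Total: 8 h 19 min + 11 h 48 min + 7 h 26 min + 9 h 39 min + 6 h 43 min + 5 h 11 min + 10 h 52 min = 59 h 58 min.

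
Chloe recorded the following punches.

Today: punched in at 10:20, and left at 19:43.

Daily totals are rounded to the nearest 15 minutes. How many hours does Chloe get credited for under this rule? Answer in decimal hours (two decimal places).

9.50 hours

Today: 10:20–19:43 = 9 h 23 min → rounds to 9 h 30 min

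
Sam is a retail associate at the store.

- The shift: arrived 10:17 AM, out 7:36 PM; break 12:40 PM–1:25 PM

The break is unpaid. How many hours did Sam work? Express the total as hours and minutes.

The shift: 10:17 AM–7:36 PM = 9 h 19 min; less 45 min break → 8 h 34 min

8 h 34 min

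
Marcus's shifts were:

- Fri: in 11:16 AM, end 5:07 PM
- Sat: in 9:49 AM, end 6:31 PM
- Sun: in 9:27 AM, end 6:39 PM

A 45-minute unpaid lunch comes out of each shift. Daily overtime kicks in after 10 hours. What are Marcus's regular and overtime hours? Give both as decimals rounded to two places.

Fri: 11:16 AM–5:07 PM = 5 h 51 min; less 45 min break → 5 h 6 min
Sat: 9:49 AM–6:31 PM = 8 h 42 min; less 45 min break → 7 h 57 min
Sun: 9:27 AM–6:39 PM = 9 h 12 min; less 45 min break → 8 h 27 min
Fri reg 5 h 6 min / OT 0 h 0 min; Sat reg 7 h 57 min / OT 0 h 0 min; Sun reg 8 h 27 min / OT 0 h 0 min.
Totals: regular 21 h 30 min, overtime 0 h 0 min.

Regular 21.50 hours, overtime 0.00 hours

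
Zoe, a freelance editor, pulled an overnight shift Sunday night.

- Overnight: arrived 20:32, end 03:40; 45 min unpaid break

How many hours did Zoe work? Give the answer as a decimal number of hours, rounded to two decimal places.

6.38 hours

Overnight: 20:32 → midnight = 3 h 28 min; midnight → 03:40 = 3 h 40 min; span 7 h 8 min; less 45 min break → 6 h 23 min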